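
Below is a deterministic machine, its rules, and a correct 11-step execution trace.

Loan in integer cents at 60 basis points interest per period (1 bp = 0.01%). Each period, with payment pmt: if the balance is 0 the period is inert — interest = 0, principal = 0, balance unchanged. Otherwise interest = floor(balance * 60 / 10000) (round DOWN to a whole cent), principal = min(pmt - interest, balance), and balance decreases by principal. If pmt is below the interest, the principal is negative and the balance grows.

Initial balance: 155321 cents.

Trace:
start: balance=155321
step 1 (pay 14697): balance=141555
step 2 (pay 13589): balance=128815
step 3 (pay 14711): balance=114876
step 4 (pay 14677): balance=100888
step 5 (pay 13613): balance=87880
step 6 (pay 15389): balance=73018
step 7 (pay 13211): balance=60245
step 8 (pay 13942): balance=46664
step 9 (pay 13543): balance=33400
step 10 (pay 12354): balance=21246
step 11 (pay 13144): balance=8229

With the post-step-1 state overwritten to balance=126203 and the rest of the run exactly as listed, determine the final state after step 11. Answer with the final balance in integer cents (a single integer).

state after step 1 := balance=126203
step 2 (pay 13589): balance=113371
step 3 (pay 14711): balance=99340
step 4 (pay 14677): balance=85259
step 5 (pay 13613): balance=72157
step 6 (pay 15389): balance=57200
step 7 (pay 13211): balance=44332
step 8 (pay 13942): balance=30655
step 9 (pay 13543): balance=17295
step 10 (pay 12354): balance=5044
step 11 (pay 13144): balance=0

0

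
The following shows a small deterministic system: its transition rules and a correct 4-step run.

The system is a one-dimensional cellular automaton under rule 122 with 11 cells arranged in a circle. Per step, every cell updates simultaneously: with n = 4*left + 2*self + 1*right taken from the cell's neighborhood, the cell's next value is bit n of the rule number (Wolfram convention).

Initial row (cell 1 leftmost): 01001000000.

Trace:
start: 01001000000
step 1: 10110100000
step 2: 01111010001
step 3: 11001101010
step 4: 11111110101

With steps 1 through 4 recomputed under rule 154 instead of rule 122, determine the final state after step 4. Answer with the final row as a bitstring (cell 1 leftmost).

10000000000

(re-executing steps 1..4 under rule 154; state before step 1: 01001000000)
step 1: 10110100000
step 2: 00100010001
step 3: 11010101010
step 4: 10000000000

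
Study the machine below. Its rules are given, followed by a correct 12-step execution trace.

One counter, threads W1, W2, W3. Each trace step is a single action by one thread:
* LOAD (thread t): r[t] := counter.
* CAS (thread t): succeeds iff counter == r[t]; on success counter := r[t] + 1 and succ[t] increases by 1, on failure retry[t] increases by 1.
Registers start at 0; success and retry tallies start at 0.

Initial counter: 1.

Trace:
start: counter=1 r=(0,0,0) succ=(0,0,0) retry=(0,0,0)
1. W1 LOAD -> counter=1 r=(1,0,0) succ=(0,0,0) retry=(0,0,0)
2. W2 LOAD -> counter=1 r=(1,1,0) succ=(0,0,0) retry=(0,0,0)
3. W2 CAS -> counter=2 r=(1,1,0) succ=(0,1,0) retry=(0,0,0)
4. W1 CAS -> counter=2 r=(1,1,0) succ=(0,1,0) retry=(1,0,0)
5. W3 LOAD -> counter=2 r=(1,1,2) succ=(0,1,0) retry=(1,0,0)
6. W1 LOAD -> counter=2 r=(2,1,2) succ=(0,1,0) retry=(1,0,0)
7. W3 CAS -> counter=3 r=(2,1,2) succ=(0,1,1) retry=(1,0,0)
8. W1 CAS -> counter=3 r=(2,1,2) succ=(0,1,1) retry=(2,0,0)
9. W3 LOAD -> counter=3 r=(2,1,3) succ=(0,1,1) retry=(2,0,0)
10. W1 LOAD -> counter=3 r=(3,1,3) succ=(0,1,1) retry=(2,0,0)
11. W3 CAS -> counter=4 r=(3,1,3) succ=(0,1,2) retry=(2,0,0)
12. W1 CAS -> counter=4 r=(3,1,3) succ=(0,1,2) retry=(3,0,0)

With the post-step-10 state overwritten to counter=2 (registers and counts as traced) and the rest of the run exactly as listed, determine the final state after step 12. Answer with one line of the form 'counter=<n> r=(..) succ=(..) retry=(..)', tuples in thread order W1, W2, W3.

counter=2 r=(3,1,3) succ=(0,1,1) retry=(3,0,1)

state after step 10 := counter=2 r=(3,1,3) succ=(0,1,1) retry=(2,0,0)
11. W3 CAS -> counter=2 r=(3,1,3) succ=(0,1,1) retry=(2,0,1)
12. W1 CAS -> counter=2 r=(3,1,3) succ=(0,1,1) retry=(3,0,1)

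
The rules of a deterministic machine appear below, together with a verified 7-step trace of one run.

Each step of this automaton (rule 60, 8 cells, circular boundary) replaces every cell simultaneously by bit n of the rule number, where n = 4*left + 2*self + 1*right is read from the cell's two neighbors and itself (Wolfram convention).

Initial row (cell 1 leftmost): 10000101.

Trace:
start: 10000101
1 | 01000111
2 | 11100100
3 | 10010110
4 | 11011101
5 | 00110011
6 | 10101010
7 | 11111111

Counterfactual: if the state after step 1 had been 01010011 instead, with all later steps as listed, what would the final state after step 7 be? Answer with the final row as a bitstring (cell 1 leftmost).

state after step 1 := 01010011
2 | 11111010
3 | 10000111
4 | 01000100
5 | 01100110
6 | 01010101
7 | 11111111

11111111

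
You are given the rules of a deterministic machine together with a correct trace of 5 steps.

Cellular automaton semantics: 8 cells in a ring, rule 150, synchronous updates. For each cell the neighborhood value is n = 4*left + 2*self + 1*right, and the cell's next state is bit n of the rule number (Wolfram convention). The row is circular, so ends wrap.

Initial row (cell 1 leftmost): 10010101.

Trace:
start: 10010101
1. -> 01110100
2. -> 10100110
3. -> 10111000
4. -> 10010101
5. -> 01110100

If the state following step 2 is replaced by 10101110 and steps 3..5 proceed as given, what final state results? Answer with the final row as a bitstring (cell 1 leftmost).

state after step 2 := 10101110
3. -> 10100100
4. -> 10111111
5. -> 00011111

00011111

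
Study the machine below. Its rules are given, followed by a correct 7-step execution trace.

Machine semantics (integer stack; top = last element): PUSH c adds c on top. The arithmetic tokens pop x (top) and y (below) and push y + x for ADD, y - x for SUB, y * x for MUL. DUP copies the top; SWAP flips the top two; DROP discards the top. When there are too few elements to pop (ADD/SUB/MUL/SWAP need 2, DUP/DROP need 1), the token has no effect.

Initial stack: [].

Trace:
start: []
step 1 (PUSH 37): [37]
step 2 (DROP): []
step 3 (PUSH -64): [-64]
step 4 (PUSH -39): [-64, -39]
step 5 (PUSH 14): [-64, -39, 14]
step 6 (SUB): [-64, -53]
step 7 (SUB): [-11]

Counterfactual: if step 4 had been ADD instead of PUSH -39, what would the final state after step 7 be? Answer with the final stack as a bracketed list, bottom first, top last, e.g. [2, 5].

(re-executing from step 4 with the substitution; state before step 4: [-64])
step 4 (ADD): [-64]
step 5 (PUSH 14): [-64, 14]
step 6 (SUB): [-78]
step 7 (SUB): [-78]

[-78]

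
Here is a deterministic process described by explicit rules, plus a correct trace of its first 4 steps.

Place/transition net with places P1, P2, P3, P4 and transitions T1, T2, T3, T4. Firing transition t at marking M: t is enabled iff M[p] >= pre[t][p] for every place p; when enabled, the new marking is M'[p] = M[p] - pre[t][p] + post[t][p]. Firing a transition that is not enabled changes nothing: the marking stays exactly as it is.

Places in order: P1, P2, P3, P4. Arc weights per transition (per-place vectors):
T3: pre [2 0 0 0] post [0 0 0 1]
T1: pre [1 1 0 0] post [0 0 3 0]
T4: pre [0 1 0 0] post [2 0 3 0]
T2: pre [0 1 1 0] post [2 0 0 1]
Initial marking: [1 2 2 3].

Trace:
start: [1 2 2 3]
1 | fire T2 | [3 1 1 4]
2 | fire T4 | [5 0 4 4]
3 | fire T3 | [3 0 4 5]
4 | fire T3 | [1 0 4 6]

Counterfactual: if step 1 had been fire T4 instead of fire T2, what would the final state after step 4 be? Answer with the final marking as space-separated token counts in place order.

1 0 8 5

(re-executing from step 1 with the substitution; state before step 1: [1 2 2 3])
1 | fire T4 | [3 1 5 3]
2 | fire T4 | [5 0 8 3]
3 | fire T3 | [3 0 8 4]
4 | fire T3 | [1 0 8 5]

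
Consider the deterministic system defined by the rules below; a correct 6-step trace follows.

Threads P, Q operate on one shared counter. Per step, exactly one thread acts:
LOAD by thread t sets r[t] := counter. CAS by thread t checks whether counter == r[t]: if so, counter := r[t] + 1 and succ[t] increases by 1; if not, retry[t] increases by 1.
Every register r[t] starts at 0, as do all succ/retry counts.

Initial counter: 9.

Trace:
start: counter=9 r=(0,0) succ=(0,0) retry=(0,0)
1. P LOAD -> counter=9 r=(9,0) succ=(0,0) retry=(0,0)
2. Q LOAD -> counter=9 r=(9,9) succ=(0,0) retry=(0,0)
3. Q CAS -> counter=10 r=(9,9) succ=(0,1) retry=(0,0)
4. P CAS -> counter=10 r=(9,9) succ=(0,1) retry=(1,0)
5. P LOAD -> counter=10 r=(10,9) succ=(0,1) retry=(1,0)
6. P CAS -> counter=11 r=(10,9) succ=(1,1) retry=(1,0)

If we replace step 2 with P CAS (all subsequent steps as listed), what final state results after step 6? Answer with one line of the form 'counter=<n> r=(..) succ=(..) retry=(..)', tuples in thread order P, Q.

counter=11 r=(10,0) succ=(2,0) retry=(1,1)

(re-executing from step 2 with the substitution; state before step 2: counter=9 r=(9,0) succ=(0,0) retry=(0,0))
2. P CAS -> counter=10 r=(9,0) succ=(1,0) retry=(0,0)
3. Q CAS -> counter=10 r=(9,0) succ=(1,0) retry=(0,1)
4. P CAS -> counter=10 r=(9,0) succ=(1,0) retry=(1,1)
5. P LOAD -> counter=10 r=(10,0) succ=(1,0) retry=(1,1)
6. P CAS -> counter=11 r=(10,0) succ=(2,0) retry=(1,1)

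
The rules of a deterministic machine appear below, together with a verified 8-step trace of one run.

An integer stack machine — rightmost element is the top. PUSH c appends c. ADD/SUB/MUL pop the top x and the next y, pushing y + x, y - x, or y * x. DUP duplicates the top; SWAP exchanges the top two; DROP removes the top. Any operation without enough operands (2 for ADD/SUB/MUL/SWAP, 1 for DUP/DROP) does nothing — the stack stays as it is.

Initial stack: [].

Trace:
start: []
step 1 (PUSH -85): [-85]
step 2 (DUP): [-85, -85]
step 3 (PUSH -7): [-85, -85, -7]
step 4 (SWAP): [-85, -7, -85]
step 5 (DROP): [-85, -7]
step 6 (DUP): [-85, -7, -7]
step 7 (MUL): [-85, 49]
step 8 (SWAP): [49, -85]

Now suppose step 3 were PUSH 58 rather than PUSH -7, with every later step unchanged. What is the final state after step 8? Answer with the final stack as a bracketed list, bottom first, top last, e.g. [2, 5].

(re-executing from step 3 with the substitution; state before step 3: [-85, -85])
step 3 (PUSH 58): [-85, -85, 58]
step 4 (SWAP): [-85, 58, -85]
step 5 (DROP): [-85, 58]
step 6 (DUP): [-85, 58, 58]
step 7 (MUL): [-85, 3364]
step 8 (SWAP): [3364, -85]

[3364, -85]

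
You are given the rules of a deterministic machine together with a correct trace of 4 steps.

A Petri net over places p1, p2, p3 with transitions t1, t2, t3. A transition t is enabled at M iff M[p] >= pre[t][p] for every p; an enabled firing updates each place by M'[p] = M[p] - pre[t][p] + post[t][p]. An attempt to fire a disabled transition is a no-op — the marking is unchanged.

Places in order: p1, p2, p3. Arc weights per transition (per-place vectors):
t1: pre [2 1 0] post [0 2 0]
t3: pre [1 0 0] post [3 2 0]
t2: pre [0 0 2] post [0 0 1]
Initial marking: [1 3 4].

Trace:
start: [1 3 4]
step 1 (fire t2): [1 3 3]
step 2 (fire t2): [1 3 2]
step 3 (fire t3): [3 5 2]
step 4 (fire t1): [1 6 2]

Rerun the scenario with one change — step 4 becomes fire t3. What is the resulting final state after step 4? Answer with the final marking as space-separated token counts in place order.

5 7 2

(re-executing from step 4 with the substitution; state before step 4: [3 5 2])
step 4 (fire t3): [5 7 2]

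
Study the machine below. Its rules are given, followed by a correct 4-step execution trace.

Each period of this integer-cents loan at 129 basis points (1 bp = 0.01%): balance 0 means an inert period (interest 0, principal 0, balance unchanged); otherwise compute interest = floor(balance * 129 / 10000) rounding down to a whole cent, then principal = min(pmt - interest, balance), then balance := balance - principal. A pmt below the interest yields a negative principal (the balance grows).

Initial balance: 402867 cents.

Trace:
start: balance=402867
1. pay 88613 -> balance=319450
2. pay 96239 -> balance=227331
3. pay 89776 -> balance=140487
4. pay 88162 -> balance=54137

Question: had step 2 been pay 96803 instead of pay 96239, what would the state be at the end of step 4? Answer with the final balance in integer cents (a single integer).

53558

(re-executing from step 2 with the substitution; state before step 2: balance=319450)
2. pay 96803 -> balance=226767
3. pay 89776 -> balance=139916
4. pay 88162 -> balance=53558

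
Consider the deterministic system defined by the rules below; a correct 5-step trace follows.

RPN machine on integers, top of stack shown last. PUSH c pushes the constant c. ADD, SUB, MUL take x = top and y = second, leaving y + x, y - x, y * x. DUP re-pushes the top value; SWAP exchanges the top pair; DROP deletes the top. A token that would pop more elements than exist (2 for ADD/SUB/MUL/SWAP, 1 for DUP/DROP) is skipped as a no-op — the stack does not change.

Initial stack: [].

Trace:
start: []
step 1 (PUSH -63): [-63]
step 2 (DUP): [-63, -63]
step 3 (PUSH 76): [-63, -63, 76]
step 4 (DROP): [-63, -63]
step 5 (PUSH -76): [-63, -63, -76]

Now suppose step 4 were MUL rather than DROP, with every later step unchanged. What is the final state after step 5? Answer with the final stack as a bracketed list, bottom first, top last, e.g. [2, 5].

(re-executing from step 4 with the substitution; state before step 4: [-63, -63, 76])
step 4 (MUL): [-63, -4788]
step 5 (PUSH -76): [-63, -4788, -76]

[-63, -4788, -76]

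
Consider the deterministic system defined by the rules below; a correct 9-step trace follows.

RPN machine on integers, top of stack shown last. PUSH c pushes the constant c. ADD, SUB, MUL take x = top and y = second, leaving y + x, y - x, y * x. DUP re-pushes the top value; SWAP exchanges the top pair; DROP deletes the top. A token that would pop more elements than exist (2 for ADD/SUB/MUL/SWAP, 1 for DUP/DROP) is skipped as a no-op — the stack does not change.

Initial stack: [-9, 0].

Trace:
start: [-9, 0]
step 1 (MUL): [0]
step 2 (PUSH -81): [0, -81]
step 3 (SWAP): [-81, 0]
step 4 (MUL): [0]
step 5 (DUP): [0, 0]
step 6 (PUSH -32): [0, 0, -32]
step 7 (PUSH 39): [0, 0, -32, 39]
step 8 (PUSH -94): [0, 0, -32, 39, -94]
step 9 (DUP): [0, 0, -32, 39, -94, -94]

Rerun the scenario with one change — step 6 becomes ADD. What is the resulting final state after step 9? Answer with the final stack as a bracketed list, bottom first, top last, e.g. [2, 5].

[0, 39, -94, -94]

(re-executing from step 6 with the substitution; state before step 6: [0, 0])
step 6 (ADD): [0]
step 7 (PUSH 39): [0, 39]
step 8 (PUSH -94): [0, 39, -94]
step 9 (DUP): [0, 39, -94, -94]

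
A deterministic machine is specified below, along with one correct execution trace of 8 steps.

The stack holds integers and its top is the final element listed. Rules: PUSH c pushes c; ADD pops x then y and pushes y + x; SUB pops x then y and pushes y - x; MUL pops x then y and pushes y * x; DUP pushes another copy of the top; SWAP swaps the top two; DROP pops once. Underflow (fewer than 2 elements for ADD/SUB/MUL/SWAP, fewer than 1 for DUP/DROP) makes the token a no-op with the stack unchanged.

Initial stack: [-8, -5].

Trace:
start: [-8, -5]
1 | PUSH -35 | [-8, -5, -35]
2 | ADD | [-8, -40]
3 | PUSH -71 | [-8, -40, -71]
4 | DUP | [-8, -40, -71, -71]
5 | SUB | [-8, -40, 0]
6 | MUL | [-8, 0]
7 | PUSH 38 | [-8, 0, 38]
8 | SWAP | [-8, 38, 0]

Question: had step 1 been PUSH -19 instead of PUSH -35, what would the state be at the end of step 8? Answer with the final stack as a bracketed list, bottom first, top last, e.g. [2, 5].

(re-executing from step 1 with the substitution; state before step 1: [-8, -5])
1 | PUSH -19 | [-8, -5, -19]
2 | ADD | [-8, -24]
3 | PUSH -71 | [-8, -24, -71]
4 | DUP | [-8, -24, -71, -71]
5 | SUB | [-8, -24, 0]
6 | MUL | [-8, 0]
7 | PUSH 38 | [-8, 0, 38]
8 | SWAP | [-8, 38, 0]

[-8, 38, 0]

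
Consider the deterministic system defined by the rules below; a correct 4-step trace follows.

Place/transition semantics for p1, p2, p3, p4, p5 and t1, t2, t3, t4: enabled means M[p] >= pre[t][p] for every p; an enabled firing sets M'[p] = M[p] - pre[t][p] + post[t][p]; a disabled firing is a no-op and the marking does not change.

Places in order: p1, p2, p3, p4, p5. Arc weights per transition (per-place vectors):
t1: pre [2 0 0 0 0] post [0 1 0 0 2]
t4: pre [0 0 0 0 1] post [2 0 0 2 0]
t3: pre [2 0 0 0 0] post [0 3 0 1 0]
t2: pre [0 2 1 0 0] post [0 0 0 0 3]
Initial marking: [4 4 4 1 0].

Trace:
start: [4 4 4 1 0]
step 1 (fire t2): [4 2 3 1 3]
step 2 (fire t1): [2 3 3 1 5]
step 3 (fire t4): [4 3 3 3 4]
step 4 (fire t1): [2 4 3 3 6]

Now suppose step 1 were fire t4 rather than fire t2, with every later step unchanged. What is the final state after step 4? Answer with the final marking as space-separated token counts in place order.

2 6 4 3 3

(re-executing from step 1 with the substitution; state before step 1: [4 4 4 1 0])
step 1 (fire t4): [4 4 4 1 0]
step 2 (fire t1): [2 5 4 1 2]
step 3 (fire t4): [4 5 4 3 1]
step 4 (fire t1): [2 6 4 3 3]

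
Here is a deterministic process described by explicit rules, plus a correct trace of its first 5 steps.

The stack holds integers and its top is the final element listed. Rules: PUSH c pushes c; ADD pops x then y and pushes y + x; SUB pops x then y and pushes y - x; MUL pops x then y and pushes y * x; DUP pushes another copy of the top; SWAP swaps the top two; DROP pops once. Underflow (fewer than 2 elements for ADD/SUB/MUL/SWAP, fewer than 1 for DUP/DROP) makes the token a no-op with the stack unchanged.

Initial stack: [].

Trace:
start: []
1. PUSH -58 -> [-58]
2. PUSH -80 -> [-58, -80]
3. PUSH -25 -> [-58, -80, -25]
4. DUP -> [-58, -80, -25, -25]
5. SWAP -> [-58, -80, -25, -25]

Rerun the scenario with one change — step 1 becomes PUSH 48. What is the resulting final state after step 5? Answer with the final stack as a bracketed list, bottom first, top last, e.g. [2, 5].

[48, -80, -25, -25]

(re-executing from step 1 with the substitution; state before step 1: [])
1. PUSH 48 -> [48]
2. PUSH -80 -> [48, -80]
3. PUSH -25 -> [48, -80, -25]
4. DUP -> [48, -80, -25, -25]
5. SWAP -> [48, -80, -25, -25]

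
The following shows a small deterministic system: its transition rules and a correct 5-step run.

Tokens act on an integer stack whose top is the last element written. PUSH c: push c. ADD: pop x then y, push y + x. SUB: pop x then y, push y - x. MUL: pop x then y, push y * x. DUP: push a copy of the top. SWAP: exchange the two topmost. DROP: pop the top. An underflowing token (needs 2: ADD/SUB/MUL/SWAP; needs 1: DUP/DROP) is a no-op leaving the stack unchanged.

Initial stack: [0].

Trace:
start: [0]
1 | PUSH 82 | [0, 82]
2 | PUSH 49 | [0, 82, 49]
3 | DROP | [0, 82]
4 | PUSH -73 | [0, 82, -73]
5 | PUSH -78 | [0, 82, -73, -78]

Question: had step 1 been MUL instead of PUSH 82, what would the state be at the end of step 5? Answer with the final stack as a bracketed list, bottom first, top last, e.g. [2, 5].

[0, -73, -78]

(re-executing from step 1 with the substitution; state before step 1: [0])
1 | MUL | [0]
2 | PUSH 49 | [0, 49]
3 | DROP | [0]
4 | PUSH -73 | [0, -73]
5 | PUSH -78 | [0, -73, -78]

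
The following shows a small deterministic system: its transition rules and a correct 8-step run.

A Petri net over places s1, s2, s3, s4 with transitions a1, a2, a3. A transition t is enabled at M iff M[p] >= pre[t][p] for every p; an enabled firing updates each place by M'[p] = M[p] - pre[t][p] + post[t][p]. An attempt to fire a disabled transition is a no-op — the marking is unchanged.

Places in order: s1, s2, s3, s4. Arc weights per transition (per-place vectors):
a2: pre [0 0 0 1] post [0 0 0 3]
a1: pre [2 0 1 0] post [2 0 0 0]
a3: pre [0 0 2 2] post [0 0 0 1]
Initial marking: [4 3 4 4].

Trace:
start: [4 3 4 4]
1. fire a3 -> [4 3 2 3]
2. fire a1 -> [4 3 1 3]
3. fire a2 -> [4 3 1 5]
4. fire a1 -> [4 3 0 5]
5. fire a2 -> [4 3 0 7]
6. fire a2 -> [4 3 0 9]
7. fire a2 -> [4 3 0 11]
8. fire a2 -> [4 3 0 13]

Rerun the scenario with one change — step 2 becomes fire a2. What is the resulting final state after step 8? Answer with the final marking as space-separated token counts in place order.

4 3 1 15

(re-executing from step 2 with the substitution; state before step 2: [4 3 2 3])
2. fire a2 -> [4 3 2 5]
3. fire a2 -> [4 3 2 7]
4. fire a1 -> [4 3 1 7]
5. fire a2 -> [4 3 1 9]
6. fire a2 -> [4 3 1 11]
7. fire a2 -> [4 3 1 13]
8. fire a2 -> [4 3 1 15]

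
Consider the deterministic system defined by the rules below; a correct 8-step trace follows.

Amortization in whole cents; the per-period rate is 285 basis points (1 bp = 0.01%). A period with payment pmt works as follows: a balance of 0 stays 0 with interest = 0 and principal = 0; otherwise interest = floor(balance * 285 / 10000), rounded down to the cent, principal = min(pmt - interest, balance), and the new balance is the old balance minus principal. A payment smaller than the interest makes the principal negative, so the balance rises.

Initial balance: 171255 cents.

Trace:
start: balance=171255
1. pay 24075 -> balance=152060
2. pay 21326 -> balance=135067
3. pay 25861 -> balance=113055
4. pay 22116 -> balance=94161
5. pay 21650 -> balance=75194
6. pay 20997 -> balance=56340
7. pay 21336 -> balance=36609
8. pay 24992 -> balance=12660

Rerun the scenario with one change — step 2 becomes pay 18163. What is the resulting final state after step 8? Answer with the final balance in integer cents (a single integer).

(re-executing from step 2 with the substitution; state before step 2: balance=152060)
2. pay 18163 -> balance=138230
3. pay 25861 -> balance=116308
4. pay 22116 -> balance=97506
5. pay 21650 -> balance=78634
6. pay 20997 -> balance=59878
7. pay 21336 -> balance=40248
8. pay 24992 -> balance=16403

16403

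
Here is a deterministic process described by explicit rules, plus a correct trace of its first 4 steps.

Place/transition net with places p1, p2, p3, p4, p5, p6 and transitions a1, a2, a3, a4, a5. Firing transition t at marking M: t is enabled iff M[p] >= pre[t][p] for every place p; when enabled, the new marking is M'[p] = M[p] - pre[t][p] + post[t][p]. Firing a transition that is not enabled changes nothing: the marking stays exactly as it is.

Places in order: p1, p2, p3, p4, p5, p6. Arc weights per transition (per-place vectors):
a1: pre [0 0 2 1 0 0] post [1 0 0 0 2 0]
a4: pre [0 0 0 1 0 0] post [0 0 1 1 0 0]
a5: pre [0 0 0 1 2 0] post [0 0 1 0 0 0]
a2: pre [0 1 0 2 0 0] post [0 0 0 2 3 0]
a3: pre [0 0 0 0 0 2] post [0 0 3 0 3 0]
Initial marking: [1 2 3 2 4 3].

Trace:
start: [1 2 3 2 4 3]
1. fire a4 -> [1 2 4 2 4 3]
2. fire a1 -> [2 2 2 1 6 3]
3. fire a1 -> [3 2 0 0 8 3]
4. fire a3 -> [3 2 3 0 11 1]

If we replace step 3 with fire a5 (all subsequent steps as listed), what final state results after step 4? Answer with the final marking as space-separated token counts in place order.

2 2 6 0 7 1

(re-executing from step 3 with the substitution; state before step 3: [2 2 2 1 6 3])
3. fire a5 -> [2 2 3 0 4 3]
4. fire a3 -> [2 2 6 0 7 1]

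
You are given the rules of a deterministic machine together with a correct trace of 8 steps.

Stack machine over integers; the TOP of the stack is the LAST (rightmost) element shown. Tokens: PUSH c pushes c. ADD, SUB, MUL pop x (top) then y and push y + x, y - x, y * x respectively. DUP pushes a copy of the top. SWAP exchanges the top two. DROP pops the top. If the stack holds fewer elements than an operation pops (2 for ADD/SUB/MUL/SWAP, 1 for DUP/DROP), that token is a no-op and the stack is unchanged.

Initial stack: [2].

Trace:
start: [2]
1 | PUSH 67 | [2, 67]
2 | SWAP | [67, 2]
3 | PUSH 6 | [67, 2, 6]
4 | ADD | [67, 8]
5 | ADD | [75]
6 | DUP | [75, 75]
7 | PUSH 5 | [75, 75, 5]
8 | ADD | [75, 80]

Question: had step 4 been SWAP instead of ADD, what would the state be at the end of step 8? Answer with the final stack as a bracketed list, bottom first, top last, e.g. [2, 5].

(re-executing from step 4 with the substitution; state before step 4: [67, 2, 6])
4 | SWAP | [67, 6, 2]
5 | ADD | [67, 8]
6 | DUP | [67, 8, 8]
7 | PUSH 5 | [67, 8, 8, 5]
8 | ADD | [67, 8, 13]

[67, 8, 13]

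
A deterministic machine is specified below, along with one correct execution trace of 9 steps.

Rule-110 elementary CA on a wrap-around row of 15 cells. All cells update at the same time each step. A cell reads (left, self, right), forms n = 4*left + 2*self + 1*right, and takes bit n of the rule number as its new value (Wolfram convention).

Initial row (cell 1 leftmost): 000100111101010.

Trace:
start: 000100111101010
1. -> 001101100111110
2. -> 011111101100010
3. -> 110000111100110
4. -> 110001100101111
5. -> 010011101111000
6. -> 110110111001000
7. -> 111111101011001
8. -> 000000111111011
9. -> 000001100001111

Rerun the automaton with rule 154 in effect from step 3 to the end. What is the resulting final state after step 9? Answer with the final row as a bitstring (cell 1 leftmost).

001010000111111

(re-executing steps 3..9 under rule 154; state before step 3: 011111101100010)
3. -> 111111001010101
4. -> 111110110000001
5. -> 111100101000011
6. -> 111011000100111
7. -> 110010101011111
8. -> 101100000011111
9. -> 001010000111111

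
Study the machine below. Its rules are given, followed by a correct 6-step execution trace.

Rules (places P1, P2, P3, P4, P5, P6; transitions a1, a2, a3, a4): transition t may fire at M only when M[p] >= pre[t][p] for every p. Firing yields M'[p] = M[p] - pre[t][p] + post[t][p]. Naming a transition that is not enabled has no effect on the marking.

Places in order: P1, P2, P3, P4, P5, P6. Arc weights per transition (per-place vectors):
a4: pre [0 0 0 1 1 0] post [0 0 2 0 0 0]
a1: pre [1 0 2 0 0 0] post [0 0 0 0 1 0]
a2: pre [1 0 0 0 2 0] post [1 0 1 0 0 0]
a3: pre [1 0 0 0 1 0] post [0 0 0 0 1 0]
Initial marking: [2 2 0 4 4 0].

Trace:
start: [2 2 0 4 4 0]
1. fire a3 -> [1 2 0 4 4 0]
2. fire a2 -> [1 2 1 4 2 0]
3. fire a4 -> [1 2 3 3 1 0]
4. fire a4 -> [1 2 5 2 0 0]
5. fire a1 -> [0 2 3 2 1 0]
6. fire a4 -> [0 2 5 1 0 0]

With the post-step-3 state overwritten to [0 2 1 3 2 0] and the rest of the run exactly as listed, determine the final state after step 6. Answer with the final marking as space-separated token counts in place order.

state after step 3 := [0 2 1 3 2 0]
4. fire a4 -> [0 2 3 2 1 0]
5. fire a1 -> [0 2 3 2 1 0]
6. fire a4 -> [0 2 5 1 0 0]

0 2 5 1 0 0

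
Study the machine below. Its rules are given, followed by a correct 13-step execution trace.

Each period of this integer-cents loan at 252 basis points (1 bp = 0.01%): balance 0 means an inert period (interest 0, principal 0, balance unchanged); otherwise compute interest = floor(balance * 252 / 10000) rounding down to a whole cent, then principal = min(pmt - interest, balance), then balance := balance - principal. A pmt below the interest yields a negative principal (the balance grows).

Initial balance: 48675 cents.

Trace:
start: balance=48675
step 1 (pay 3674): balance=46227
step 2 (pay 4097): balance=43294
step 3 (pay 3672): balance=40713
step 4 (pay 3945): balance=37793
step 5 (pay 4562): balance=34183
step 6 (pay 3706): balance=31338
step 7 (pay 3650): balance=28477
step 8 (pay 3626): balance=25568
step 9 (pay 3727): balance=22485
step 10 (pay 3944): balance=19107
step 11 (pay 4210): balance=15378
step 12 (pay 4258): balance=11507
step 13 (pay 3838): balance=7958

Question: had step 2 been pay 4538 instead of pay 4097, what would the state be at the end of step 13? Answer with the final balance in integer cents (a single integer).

(re-executing from step 2 with the substitution; state before step 2: balance=46227)
step 2 (pay 4538): balance=42853
step 3 (pay 3672): balance=40260
step 4 (pay 3945): balance=37329
step 5 (pay 4562): balance=33707
step 6 (pay 3706): balance=30850
step 7 (pay 3650): balance=27977
step 8 (pay 3626): balance=25056
step 9 (pay 3727): balance=21960
step 10 (pay 3944): balance=18569
step 11 (pay 4210): balance=14826
step 12 (pay 4258): balance=10941
step 13 (pay 3838): balance=7378

7378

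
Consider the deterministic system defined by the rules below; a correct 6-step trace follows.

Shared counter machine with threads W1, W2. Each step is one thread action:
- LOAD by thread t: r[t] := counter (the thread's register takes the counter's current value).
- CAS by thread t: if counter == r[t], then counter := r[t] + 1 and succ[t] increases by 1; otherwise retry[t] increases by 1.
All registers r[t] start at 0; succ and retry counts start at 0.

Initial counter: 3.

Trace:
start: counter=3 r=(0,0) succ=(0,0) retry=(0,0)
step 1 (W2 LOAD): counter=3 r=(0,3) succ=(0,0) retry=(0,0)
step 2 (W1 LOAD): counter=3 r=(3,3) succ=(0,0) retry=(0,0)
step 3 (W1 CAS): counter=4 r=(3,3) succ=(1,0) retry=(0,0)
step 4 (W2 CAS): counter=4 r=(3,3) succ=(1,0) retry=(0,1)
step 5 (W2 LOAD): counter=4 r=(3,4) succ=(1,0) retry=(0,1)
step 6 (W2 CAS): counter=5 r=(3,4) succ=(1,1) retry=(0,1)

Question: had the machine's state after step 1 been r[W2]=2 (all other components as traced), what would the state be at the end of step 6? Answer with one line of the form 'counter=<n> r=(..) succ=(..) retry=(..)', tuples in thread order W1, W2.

counter=5 r=(3,4) succ=(1,1) retry=(0,1)

state after step 1 := counter=3 r=(0,2) succ=(0,0) retry=(0,0)
step 2 (W1 LOAD): counter=3 r=(3,2) succ=(0,0) retry=(0,0)
step 3 (W1 CAS): counter=4 r=(3,2) succ=(1,0) retry=(0,0)
step 4 (W2 CAS): counter=4 r=(3,2) succ=(1,0) retry=(0,1)
step 5 (W2 LOAD): counter=4 r=(3,4) succ=(1,0) retry=(0,1)
step 6 (W2 CAS): counter=5 r=(3,4) succ=(1,1) retry=(0,1)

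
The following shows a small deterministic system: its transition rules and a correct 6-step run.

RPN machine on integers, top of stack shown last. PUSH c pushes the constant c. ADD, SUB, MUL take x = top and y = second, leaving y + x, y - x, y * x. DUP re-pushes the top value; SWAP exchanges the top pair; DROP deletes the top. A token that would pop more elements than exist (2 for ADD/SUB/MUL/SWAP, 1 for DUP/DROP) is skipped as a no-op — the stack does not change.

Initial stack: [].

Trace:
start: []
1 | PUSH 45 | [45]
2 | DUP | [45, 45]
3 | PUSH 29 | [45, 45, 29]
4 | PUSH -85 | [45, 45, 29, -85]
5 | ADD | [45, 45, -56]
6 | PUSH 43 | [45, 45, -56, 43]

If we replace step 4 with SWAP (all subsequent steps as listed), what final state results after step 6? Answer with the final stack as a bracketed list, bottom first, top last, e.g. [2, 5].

(re-executing from step 4 with the substitution; state before step 4: [45, 45, 29])
4 | SWAP | [45, 29, 45]
5 | ADD | [45, 74]
6 | PUSH 43 | [45, 74, 43]

[45, 74, 43]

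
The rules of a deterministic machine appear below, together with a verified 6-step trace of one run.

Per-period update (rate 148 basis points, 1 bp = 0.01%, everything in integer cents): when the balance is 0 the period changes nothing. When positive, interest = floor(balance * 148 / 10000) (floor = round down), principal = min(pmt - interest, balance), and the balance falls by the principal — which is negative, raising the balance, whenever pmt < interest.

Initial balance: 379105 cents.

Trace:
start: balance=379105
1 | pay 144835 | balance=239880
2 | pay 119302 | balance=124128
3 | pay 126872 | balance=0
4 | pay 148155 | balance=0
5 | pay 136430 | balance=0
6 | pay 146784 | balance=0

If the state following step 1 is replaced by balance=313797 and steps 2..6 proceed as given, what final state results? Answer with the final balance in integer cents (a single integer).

state after step 1 := balance=313797
2 | pay 119302 | balance=199139
3 | pay 126872 | balance=75214
4 | pay 148155 | balance=0
5 | pay 136430 | balance=0
6 | pay 146784 | balance=0

0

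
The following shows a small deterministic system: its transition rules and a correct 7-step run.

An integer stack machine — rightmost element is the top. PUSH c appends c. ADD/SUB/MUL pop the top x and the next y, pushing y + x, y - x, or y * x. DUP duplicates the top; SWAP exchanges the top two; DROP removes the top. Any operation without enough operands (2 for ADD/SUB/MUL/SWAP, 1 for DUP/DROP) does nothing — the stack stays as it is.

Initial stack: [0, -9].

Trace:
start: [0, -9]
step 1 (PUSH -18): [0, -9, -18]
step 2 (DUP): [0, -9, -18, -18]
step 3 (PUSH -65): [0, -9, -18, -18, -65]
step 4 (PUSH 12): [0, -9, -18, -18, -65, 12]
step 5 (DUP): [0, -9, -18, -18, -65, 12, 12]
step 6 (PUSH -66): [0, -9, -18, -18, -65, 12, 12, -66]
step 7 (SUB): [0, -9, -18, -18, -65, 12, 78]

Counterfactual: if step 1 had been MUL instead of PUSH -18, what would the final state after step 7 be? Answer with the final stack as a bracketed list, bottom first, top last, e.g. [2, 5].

[0, 0, -65, 12, 78]

(re-executing from step 1 with the substitution; state before step 1: [0, -9])
step 1 (MUL): [0]
step 2 (DUP): [0, 0]
step 3 (PUSH -65): [0, 0, -65]
step 4 (PUSH 12): [0, 0, -65, 12]
step 5 (DUP): [0, 0, -65, 12, 12]
step 6 (PUSH -66): [0, 0, -65, 12, 12, -66]
step 7 (SUB): [0, 0, -65, 12, 78]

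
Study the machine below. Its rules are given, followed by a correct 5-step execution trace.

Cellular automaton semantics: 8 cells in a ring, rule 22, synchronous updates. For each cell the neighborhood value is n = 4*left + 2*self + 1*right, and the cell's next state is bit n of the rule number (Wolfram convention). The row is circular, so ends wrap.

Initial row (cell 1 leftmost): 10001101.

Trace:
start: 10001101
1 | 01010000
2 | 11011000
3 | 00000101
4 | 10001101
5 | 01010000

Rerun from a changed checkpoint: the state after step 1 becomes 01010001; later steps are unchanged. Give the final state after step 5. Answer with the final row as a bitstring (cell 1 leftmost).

00010001

state after step 1 := 01010001
2 | 01011011
3 | 01000000
4 | 11100000
5 | 00010001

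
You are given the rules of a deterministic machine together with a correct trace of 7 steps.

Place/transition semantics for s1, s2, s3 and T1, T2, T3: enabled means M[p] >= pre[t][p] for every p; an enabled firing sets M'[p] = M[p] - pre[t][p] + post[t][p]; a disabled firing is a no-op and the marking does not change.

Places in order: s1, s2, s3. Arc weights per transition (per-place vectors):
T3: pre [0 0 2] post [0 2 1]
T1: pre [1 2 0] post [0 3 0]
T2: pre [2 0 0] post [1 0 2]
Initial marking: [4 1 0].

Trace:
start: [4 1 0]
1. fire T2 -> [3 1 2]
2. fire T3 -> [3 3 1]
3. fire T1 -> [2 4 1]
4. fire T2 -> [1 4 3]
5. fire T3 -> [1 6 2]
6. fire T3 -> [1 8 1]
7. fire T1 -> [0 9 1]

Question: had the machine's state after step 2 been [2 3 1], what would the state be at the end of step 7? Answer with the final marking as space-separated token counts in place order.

state after step 2 := [2 3 1]
3. fire T1 -> [1 4 1]
4. fire T2 -> [1 4 1]
5. fire T3 -> [1 4 1]
6. fire T3 -> [1 4 1]
7. fire T1 -> [0 5 1]

0 5 1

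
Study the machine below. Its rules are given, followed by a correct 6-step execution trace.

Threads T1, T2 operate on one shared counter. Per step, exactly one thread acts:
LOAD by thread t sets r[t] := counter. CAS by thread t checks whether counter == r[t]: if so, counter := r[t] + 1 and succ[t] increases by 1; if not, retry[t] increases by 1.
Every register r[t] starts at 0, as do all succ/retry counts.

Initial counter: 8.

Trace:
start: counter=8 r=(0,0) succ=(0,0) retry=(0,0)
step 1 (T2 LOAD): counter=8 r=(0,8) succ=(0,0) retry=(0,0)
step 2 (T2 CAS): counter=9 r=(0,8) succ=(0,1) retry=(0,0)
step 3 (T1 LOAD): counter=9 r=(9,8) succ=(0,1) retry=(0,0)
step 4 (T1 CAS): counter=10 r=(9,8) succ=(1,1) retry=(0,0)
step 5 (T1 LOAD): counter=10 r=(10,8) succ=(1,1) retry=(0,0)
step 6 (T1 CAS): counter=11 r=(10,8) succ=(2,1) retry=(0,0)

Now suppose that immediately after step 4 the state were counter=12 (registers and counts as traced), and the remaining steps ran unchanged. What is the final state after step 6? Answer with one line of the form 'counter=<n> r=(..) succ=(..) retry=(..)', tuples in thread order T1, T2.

state after step 4 := counter=12 r=(9,8) succ=(1,1) retry=(0,0)
step 5 (T1 LOAD): counter=12 r=(12,8) succ=(1,1) retry=(0,0)
step 6 (T1 CAS): counter=13 r=(12,8) succ=(2,1) retry=(0,0)

counter=13 r=(12,8) succ=(2,1) retry=(0,0)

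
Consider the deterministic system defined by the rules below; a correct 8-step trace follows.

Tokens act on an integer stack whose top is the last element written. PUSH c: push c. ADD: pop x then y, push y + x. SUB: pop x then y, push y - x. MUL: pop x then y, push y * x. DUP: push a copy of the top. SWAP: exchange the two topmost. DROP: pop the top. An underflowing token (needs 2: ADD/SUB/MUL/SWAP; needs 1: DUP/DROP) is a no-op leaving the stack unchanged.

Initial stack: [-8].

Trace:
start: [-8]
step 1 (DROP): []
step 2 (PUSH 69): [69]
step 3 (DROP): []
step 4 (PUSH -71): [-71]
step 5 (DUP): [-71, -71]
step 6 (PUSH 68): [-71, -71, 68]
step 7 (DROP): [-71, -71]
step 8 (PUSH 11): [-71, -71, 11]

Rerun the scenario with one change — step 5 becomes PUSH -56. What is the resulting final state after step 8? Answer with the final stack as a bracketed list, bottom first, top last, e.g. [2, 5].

(re-executing from step 5 with the substitution; state before step 5: [-71])
step 5 (PUSH -56): [-71, -56]
step 6 (PUSH 68): [-71, -56, 68]
step 7 (DROP): [-71, -56]
step 8 (PUSH 11): [-71, -56, 11]

[-71, -56, 11]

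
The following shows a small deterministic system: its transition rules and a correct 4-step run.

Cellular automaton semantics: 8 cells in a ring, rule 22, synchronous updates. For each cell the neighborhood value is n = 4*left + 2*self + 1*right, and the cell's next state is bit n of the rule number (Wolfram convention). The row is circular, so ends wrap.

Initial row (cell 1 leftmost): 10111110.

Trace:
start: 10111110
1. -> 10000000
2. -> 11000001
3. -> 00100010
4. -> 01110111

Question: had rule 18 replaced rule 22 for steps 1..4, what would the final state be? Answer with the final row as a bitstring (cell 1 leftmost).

(re-executing steps 1..4 under rule 18; state before step 1: 10111110)
1. -> 00000000
2. -> 00000000
3. -> 00000000
4. -> 00000000

00000000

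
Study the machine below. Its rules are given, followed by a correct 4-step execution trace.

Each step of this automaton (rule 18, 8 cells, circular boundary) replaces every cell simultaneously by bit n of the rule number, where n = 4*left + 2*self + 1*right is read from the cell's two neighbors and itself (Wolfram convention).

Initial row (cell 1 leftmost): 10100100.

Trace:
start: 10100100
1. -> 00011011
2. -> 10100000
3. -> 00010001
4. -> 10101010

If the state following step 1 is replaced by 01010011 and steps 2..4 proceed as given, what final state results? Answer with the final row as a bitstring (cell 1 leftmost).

state after step 1 := 01010011
2. -> 00001100
3. -> 00010010
4. -> 00101101

00101101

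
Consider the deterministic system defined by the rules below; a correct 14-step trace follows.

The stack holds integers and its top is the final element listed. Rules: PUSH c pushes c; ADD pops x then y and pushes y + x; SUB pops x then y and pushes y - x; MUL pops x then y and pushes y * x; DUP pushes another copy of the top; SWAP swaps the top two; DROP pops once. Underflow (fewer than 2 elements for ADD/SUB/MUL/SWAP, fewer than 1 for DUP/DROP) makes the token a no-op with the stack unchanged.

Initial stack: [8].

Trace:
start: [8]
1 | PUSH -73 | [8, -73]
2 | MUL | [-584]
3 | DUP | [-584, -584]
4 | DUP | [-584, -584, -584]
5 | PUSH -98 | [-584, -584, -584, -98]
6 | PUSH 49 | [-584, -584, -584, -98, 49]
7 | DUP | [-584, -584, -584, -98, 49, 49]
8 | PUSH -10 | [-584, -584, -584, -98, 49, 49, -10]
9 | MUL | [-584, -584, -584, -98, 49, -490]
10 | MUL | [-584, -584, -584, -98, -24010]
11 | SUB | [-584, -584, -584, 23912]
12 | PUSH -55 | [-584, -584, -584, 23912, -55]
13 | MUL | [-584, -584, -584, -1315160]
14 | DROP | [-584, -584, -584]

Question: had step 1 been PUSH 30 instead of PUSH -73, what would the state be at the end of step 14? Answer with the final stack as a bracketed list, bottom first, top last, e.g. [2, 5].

(re-executing from step 1 with the substitution; state before step 1: [8])
1 | PUSH 30 | [8, 30]
2 | MUL | [240]
3 | DUP | [240, 240]
4 | DUP | [240, 240, 240]
5 | PUSH -98 | [240, 240, 240, -98]
6 | PUSH 49 | [240, 240, 240, -98, 49]
7 | DUP | [240, 240, 240, -98, 49, 49]
8 | PUSH -10 | [240, 240, 240, -98, 49, 49, -10]
9 | MUL | [240, 240, 240, -98, 49, -490]
10 | MUL | [240, 240, 240, -98, -24010]
11 | SUB | [240, 240, 240, 23912]
12 | PUSH -55 | [240, 240, 240, 23912, -55]
13 | MUL | [240, 240, 240, -1315160]
14 | DROP | [240, 240, 240]

[240, 240, 240]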